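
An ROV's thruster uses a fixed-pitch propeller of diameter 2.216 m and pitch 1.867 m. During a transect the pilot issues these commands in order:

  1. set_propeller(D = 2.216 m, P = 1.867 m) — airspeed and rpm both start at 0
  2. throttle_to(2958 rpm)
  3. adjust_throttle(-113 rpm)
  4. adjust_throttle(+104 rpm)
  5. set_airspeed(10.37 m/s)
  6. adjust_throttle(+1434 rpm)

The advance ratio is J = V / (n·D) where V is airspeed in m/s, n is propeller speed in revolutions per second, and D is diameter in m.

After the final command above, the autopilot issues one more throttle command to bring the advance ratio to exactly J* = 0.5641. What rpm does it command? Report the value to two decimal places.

rpm = 497.74

set_propeller: D = 2.216 m, P = 1.867 m (p = P/D = 0.842509); state ← (V=0, rpm=0)
throttle_to(2958): rpm ← 2958
adjust_throttle(-113): rpm ← 2958 -113 = 2845
adjust_throttle(+104): rpm ← 2845 +104 = 2949
set_airspeed(10.37): V ← 10.37 m/s
adjust_throttle(+1434): rpm ← 2949 +1434 = 4383
final state: V = 10.37 m/s, rpm = 4383 → n = rpm/60 = 73.050000 rev/s
target J* = 0.5641; solve J* = V/(n·D) for n: n = V/(J*·D) = 10.37/(0.5641 × 2.216) = 8.295697 rev/s
rpm = 60·n = 497.741842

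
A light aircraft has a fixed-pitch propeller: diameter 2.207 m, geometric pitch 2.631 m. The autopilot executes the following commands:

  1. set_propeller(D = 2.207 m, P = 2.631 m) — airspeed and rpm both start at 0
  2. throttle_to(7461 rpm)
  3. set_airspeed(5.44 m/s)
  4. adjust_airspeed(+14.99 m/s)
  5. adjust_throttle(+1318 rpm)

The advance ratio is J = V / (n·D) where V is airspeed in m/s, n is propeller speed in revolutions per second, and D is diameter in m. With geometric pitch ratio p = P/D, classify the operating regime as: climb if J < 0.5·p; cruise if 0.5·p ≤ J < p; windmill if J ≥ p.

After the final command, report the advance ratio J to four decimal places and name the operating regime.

J = 0.0633, regime = climb

set_propeller: D = 2.207 m, P = 2.631 m (p = P/D = 1.192116); state ← (V=0, rpm=0)
throttle_to(7461): rpm ← 7461
set_airspeed(5.44): V ← 5.44 m/s
adjust_airspeed(+14.99): V ← 5.44 +14.99 = 20.43 m/s
adjust_throttle(+1318): rpm ← 7461 +1318 = 8779
final state: V = 20.43 m/s, rpm = 8779 → n = rpm/60 = 146.316667 rev/s
J = V / (n·D) = 20.43 / (146.316667 × 2.207) = 0.063266
regime bands: climb J<0.5961 | cruise [0.5961, 1.1921) | windmill J≥1.1921
J = 0.0633 → climb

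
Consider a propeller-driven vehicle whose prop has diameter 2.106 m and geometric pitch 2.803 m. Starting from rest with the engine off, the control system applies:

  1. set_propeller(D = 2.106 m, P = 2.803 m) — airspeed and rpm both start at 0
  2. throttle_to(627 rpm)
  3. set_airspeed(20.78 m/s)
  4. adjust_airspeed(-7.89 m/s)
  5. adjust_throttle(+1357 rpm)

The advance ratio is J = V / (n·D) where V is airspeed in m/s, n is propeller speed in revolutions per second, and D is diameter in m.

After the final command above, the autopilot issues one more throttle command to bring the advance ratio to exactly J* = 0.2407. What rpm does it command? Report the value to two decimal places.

set_propeller: D = 2.106 m, P = 2.803 m (p = P/D = 1.330959); state ← (V=0, rpm=0)
throttle_to(627): rpm ← 627
set_airspeed(20.78): V ← 20.78 m/s
adjust_airspeed(-7.89): V ← 20.78 -7.89 = 12.89 m/s
adjust_throttle(+1357): rpm ← 627 +1357 = 1984
final state: V = 12.89 m/s, rpm = 1984 → n = rpm/60 = 33.066667 rev/s
target J* = 0.2407; solve J* = V/(n·D) for n: n = V/(J*·D) = 12.89/(0.2407 × 2.106) = 25.428366 rev/s
rpm = 60·n = 1525.701983

rpm = 1525.70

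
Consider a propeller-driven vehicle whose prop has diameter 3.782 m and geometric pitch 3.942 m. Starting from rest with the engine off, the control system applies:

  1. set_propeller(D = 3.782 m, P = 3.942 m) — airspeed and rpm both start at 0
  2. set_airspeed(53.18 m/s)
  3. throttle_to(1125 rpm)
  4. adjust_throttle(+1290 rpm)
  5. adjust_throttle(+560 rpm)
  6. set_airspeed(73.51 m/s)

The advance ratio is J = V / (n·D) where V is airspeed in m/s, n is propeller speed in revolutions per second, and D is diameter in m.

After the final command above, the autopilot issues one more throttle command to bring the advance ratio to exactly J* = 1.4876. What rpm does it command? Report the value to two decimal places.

rpm = 783.95

set_propeller: D = 3.782 m, P = 3.942 m (p = P/D = 1.042306); state ← (V=0, rpm=0)
set_airspeed(53.18): V ← 53.18 m/s
throttle_to(1125): rpm ← 1125
adjust_throttle(+1290): rpm ← 1125 +1290 = 2415
adjust_throttle(+560): rpm ← 2415 +560 = 2975
set_airspeed(73.51): V ← 73.51 m/s
final state: V = 73.51 m/s, rpm = 2975 → n = rpm/60 = 49.583333 rev/s
target J* = 1.4876; solve J* = V/(n·D) for n: n = V/(J*·D) = 73.51/(1.4876 × 3.782) = 13.065882 rev/s
rpm = 60·n = 783.952914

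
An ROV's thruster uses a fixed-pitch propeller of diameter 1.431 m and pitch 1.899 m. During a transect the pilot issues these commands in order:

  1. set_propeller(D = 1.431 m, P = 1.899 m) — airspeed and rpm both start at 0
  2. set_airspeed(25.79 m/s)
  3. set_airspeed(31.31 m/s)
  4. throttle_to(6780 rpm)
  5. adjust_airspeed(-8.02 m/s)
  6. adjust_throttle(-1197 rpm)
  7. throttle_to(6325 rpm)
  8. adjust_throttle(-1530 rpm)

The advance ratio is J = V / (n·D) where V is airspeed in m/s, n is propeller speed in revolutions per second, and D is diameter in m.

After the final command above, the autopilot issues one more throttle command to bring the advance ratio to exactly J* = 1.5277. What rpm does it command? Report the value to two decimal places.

set_propeller: D = 1.431 m, P = 1.899 m (p = P/D = 1.327044); state ← (V=0, rpm=0)
set_airspeed(25.79): V ← 25.79 m/s
set_airspeed(31.31): V ← 31.31 m/s
throttle_to(6780): rpm ← 6780
adjust_airspeed(-8.02): V ← 31.31 -8.02 = 23.29 m/s
adjust_throttle(-1197): rpm ← 6780 -1197 = 5583
throttle_to(6325): rpm ← 6325
adjust_throttle(-1530): rpm ← 6325 -1530 = 4795
final state: V = 23.29 m/s, rpm = 4795 → n = rpm/60 = 79.916667 rev/s
target J* = 1.5277; solve J* = V/(n·D) for n: n = V/(J*·D) = 23.29/(1.5277 × 1.431) = 10.653487 rev/s
rpm = 60·n = 639.209214

rpm = 639.21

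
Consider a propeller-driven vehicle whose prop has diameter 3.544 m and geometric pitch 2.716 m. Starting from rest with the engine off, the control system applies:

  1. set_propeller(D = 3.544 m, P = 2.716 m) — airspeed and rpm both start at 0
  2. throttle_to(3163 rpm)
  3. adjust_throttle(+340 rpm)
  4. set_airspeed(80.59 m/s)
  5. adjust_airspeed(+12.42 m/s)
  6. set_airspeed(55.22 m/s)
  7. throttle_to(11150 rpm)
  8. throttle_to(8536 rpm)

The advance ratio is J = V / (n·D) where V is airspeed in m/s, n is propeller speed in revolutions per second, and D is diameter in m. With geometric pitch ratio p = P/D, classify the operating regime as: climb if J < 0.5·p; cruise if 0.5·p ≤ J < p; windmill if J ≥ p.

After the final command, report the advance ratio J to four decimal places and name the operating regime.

J = 0.1095, regime = climb

set_propeller: D = 3.544 m, P = 2.716 m (p = P/D = 0.766366); state ← (V=0, rpm=0)
throttle_to(3163): rpm ← 3163
adjust_throttle(+340): rpm ← 3163 +340 = 3503
set_airspeed(80.59): V ← 80.59 m/s
adjust_airspeed(+12.42): V ← 80.59 +12.42 = 93.01 m/s
set_airspeed(55.22): V ← 55.22 m/s
throttle_to(11150): rpm ← 11150
throttle_to(8536): rpm ← 8536
final state: V = 55.22 m/s, rpm = 8536 → n = rpm/60 = 142.266667 rev/s
J = V / (n·D) = 55.22 / (142.266667 × 3.544) = 0.109522
regime bands: climb J<0.3832 | cruise [0.3832, 0.7664) | windmill J≥0.7664
J = 0.1095 → climb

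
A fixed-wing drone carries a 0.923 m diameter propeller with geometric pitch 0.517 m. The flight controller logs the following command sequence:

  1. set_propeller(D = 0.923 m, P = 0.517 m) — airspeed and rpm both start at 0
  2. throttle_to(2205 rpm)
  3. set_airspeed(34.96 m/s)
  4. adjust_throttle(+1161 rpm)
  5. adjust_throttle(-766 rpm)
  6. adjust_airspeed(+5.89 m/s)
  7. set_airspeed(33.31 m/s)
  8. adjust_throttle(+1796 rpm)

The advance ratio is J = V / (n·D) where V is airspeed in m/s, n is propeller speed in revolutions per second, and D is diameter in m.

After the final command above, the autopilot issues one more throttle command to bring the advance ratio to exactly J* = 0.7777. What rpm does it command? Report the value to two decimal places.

set_propeller: D = 0.923 m, P = 0.517 m (p = P/D = 0.560130); state ← (V=0, rpm=0)
throttle_to(2205): rpm ← 2205
set_airspeed(34.96): V ← 34.96 m/s
adjust_throttle(+1161): rpm ← 2205 +1161 = 3366
adjust_throttle(-766): rpm ← 3366 -766 = 2600
adjust_airspeed(+5.89): V ← 34.96 +5.89 = 40.85 m/s
set_airspeed(33.31): V ← 33.31 m/s
adjust_throttle(+1796): rpm ← 2600 +1796 = 4396
final state: V = 33.31 m/s, rpm = 4396 → n = rpm/60 = 73.266667 rev/s
target J* = 0.7777; solve J* = V/(n·D) for n: n = V/(J*·D) = 33.31/(0.7777 × 0.923) = 46.404579 rev/s
rpm = 60·n = 2784.274713

rpm = 2784.27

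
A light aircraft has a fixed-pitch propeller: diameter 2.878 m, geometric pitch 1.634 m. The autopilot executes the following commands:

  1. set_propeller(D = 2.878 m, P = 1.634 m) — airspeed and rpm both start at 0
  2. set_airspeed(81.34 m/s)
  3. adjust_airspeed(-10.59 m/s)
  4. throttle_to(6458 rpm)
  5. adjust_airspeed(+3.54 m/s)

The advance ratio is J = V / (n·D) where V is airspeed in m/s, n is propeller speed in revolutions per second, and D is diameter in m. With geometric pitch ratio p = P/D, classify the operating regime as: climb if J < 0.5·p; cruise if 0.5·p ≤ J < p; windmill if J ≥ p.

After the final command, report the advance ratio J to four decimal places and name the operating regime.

set_propeller: D = 2.878 m, P = 1.634 m (p = P/D = 0.567755); state ← (V=0, rpm=0)
set_airspeed(81.34): V ← 81.34 m/s
adjust_airspeed(-10.59): V ← 81.34 -10.59 = 70.75 m/s
throttle_to(6458): rpm ← 6458
adjust_airspeed(+3.54): V ← 70.75 +3.54 = 74.29 m/s
final state: V = 74.29 m/s, rpm = 6458 → n = rpm/60 = 107.633333 rev/s
J = V / (n·D) = 74.29 / (107.633333 × 2.878) = 0.239824
regime bands: climb J<0.2839 | cruise [0.2839, 0.5678) | windmill J≥0.5678
J = 0.2398 → climb

J = 0.2398, regime = climb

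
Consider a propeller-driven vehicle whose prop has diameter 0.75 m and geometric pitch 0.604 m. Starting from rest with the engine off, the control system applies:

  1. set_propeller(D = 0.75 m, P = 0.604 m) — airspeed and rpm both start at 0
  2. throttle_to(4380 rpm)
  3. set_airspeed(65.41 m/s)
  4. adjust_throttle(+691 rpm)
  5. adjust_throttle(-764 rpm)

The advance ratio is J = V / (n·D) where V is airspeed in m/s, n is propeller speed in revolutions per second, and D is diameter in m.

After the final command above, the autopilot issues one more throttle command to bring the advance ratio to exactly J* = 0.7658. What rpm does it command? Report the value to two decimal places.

set_propeller: D = 0.75 m, P = 0.604 m (p = P/D = 0.805333); state ← (V=0, rpm=0)
throttle_to(4380): rpm ← 4380
set_airspeed(65.41): V ← 65.41 m/s
adjust_throttle(+691): rpm ← 4380 +691 = 5071
adjust_throttle(-764): rpm ← 5071 -764 = 4307
final state: V = 65.41 m/s, rpm = 4307 → n = rpm/60 = 71.783333 rev/s
target J* = 0.7658; solve J* = V/(n·D) for n: n = V/(J*·D) = 65.41/(0.7658 × 0.75) = 113.885262 rev/s
rpm = 60·n = 6833.115696

rpm = 6833.12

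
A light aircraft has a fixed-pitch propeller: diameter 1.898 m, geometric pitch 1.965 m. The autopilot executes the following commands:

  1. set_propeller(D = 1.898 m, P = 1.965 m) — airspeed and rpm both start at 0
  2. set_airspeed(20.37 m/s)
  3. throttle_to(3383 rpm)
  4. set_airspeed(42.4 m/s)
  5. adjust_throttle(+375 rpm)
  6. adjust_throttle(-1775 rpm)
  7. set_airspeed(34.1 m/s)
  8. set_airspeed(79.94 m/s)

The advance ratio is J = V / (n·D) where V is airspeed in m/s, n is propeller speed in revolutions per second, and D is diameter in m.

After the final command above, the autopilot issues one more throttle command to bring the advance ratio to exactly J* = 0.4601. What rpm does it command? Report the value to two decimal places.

set_propeller: D = 1.898 m, P = 1.965 m (p = P/D = 1.035300); state ← (V=0, rpm=0)
set_airspeed(20.37): V ← 20.37 m/s
throttle_to(3383): rpm ← 3383
set_airspeed(42.4): V ← 42.4 m/s
adjust_throttle(+375): rpm ← 3383 +375 = 3758
adjust_throttle(-1775): rpm ← 3758 -1775 = 1983
set_airspeed(34.1): V ← 34.1 m/s
set_airspeed(79.94): V ← 79.94 m/s
final state: V = 79.94 m/s, rpm = 1983 → n = rpm/60 = 33.050000 rev/s
target J* = 0.4601; solve J* = V/(n·D) for n: n = V/(J*·D) = 79.94/(0.4601 × 1.898) = 91.541011 rev/s
rpm = 60·n = 5492.460635

rpm = 5492.46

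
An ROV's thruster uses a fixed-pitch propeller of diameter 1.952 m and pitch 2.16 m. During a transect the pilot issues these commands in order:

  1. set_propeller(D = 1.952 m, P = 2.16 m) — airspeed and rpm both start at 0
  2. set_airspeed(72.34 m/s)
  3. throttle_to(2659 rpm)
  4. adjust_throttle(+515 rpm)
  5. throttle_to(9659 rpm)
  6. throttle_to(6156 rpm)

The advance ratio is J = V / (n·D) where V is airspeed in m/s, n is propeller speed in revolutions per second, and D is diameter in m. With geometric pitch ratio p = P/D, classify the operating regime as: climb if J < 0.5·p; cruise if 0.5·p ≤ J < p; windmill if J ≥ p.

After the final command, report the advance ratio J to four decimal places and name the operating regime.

J = 0.3612, regime = climb

set_propeller: D = 1.952 m, P = 2.16 m (p = P/D = 1.106557); state ← (V=0, rpm=0)
set_airspeed(72.34): V ← 72.34 m/s
throttle_to(2659): rpm ← 2659
adjust_throttle(+515): rpm ← 2659 +515 = 3174
throttle_to(9659): rpm ← 9659
throttle_to(6156): rpm ← 6156
final state: V = 72.34 m/s, rpm = 6156 → n = rpm/60 = 102.600000 rev/s
J = V / (n·D) = 72.34 / (102.600000 × 1.952) = 0.361203
regime bands: climb J<0.5533 | cruise [0.5533, 1.1066) | windmill J≥1.1066
J = 0.3612 → climb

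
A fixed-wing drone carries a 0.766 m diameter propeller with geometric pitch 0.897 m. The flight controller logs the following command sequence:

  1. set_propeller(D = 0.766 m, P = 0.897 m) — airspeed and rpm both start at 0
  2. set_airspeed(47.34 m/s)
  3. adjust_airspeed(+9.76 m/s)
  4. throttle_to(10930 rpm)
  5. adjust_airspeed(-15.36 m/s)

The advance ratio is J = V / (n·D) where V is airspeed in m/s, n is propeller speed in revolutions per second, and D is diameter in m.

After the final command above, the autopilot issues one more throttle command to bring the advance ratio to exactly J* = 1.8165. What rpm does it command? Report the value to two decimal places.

set_propeller: D = 0.766 m, P = 0.897 m (p = P/D = 1.171018); state ← (V=0, rpm=0)
set_airspeed(47.34): V ← 47.34 m/s
adjust_airspeed(+9.76): V ← 47.34 +9.76 = 57.1 m/s
throttle_to(10930): rpm ← 10930
adjust_airspeed(-15.36): V ← 57.1 -15.36 = 41.74 m/s
final state: V = 41.74 m/s, rpm = 10930 → n = rpm/60 = 182.166667 rev/s
target J* = 1.8165; solve J* = V/(n·D) for n: n = V/(J*·D) = 41.74/(1.8165 × 0.766) = 29.997722 rev/s
rpm = 60·n = 1799.863307

rpm = 1799.86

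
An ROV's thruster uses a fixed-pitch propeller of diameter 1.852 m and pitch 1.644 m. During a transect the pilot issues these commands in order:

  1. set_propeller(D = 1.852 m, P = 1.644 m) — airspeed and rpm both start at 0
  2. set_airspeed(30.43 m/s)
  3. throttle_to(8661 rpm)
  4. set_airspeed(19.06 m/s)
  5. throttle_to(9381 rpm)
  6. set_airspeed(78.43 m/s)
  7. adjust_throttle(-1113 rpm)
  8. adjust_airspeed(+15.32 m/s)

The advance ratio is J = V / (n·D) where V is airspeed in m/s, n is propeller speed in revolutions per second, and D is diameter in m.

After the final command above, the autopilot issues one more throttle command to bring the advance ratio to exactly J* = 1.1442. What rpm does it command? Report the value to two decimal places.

set_propeller: D = 1.852 m, P = 1.644 m (p = P/D = 0.887689); state ← (V=0, rpm=0)
set_airspeed(30.43): V ← 30.43 m/s
throttle_to(8661): rpm ← 8661
set_airspeed(19.06): V ← 19.06 m/s
throttle_to(9381): rpm ← 9381
set_airspeed(78.43): V ← 78.43 m/s
adjust_throttle(-1113): rpm ← 9381 -1113 = 8268
adjust_airspeed(+15.32): V ← 78.43 +15.32 = 93.75 m/s
final state: V = 93.75 m/s, rpm = 8268 → n = rpm/60 = 137.800000 rev/s
target J* = 1.1442; solve J* = V/(n·D) for n: n = V/(J*·D) = 93.75/(1.1442 × 1.852) = 44.241348 rev/s
rpm = 60·n = 2654.480877

rpm = 2654.48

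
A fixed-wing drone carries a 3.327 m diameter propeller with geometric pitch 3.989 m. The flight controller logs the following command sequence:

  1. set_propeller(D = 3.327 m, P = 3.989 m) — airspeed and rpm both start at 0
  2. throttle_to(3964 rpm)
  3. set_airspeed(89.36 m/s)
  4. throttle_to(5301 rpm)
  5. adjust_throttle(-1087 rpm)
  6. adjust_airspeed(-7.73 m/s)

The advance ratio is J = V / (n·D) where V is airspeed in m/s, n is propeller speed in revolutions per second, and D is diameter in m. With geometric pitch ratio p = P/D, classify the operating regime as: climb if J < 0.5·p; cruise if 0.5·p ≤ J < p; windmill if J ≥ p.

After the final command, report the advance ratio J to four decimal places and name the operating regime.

set_propeller: D = 3.327 m, P = 3.989 m (p = P/D = 1.198978); state ← (V=0, rpm=0)
throttle_to(3964): rpm ← 3964
set_airspeed(89.36): V ← 89.36 m/s
throttle_to(5301): rpm ← 5301
adjust_throttle(-1087): rpm ← 5301 -1087 = 4214
adjust_airspeed(-7.73): V ← 89.36 -7.73 = 81.63 m/s
final state: V = 81.63 m/s, rpm = 4214 → n = rpm/60 = 70.233333 rev/s
J = V / (n·D) = 81.63 / (70.233333 × 3.327) = 0.349344
regime bands: climb J<0.5995 | cruise [0.5995, 1.1990) | windmill J≥1.1990
J = 0.3493 → climb

J = 0.3493, regime = climb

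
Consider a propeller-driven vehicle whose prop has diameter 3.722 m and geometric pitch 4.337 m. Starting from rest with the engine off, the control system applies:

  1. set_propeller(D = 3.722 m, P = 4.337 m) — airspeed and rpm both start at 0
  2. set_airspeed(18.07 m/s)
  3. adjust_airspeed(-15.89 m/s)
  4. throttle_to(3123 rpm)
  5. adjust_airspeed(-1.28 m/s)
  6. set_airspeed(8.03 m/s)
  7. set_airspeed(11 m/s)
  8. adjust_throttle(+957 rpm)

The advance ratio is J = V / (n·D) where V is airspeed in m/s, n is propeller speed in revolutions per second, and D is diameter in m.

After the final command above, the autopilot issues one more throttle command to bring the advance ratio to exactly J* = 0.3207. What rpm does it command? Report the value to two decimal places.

set_propeller: D = 3.722 m, P = 4.337 m (p = P/D = 1.165234); state ← (V=0, rpm=0)
set_airspeed(18.07): V ← 18.07 m/s
adjust_airspeed(-15.89): V ← 18.07 -15.89 = 2.18 m/s
throttle_to(3123): rpm ← 3123
adjust_airspeed(-1.28): V ← 2.18 -1.28 = 0.9 m/s
set_airspeed(8.03): V ← 8.03 m/s
set_airspeed(11): V ← 11 m/s
adjust_throttle(+957): rpm ← 3123 +957 = 4080
final state: V = 11 m/s, rpm = 4080 → n = rpm/60 = 68.000000 rev/s
target J* = 0.3207; solve J* = V/(n·D) for n: n = V/(J*·D) = 11/(0.3207 × 3.722) = 9.215467 rev/s
rpm = 60·n = 552.928030

rpm = 552.93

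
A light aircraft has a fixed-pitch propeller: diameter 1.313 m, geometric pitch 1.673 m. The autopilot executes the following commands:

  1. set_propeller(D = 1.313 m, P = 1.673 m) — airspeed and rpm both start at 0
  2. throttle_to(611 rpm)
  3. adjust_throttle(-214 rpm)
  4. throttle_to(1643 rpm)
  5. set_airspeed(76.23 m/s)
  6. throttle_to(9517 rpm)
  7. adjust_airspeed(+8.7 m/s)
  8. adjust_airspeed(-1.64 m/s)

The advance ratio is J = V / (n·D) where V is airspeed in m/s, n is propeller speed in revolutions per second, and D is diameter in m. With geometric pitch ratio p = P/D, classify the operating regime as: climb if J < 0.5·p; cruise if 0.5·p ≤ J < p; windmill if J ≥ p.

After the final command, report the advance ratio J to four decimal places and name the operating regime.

J = 0.3999, regime = climb

set_propeller: D = 1.313 m, P = 1.673 m (p = P/D = 1.274181); state ← (V=0, rpm=0)
throttle_to(611): rpm ← 611
adjust_throttle(-214): rpm ← 611 -214 = 397
throttle_to(1643): rpm ← 1643
set_airspeed(76.23): V ← 76.23 m/s
throttle_to(9517): rpm ← 9517
adjust_airspeed(+8.7): V ← 76.23 +8.7 = 84.93 m/s
adjust_airspeed(-1.64): V ← 84.93 -1.64 = 83.29 m/s
final state: V = 83.29 m/s, rpm = 9517 → n = rpm/60 = 158.616667 rev/s
J = V / (n·D) = 83.29 / (158.616667 × 1.313) = 0.399926
regime bands: climb J<0.6371 | cruise [0.6371, 1.2742) | windmill J≥1.2742
J = 0.3999 → climb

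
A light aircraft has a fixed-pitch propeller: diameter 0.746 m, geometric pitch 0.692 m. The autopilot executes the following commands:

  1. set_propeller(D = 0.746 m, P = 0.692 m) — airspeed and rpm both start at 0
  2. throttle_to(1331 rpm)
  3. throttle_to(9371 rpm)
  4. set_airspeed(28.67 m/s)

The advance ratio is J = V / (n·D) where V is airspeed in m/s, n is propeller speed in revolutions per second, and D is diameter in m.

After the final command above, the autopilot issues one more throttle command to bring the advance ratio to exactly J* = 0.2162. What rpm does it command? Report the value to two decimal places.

set_propeller: D = 0.746 m, P = 0.692 m (p = P/D = 0.927614); state ← (V=0, rpm=0)
throttle_to(1331): rpm ← 1331
throttle_to(9371): rpm ← 9371
set_airspeed(28.67): V ← 28.67 m/s
final state: V = 28.67 m/s, rpm = 9371 → n = rpm/60 = 156.183333 rev/s
target J* = 0.2162; solve J* = V/(n·D) for n: n = V/(J*·D) = 28.67/(0.2162 × 0.746) = 177.759646 rev/s
rpm = 60·n = 10665.578739

rpm = 10665.58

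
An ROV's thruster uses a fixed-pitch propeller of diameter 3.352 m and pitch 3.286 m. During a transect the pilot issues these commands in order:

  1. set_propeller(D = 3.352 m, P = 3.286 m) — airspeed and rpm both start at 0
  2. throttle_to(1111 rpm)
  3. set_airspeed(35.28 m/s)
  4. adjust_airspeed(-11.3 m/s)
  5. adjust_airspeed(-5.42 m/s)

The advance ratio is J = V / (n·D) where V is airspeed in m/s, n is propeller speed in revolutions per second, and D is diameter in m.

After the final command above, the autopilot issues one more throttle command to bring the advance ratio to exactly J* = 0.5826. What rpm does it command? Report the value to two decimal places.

set_propeller: D = 3.352 m, P = 3.286 m (p = P/D = 0.980310); state ← (V=0, rpm=0)
throttle_to(1111): rpm ← 1111
set_airspeed(35.28): V ← 35.28 m/s
adjust_airspeed(-11.3): V ← 35.28 -11.3 = 23.98 m/s
adjust_airspeed(-5.42): V ← 23.98 -5.42 = 18.56 m/s
final state: V = 18.56 m/s, rpm = 1111 → n = rpm/60 = 18.516667 rev/s
target J* = 0.5826; solve J* = V/(n·D) for n: n = V/(J*·D) = 18.56/(0.5826 × 3.352) = 9.503936 rev/s
rpm = 60·n = 570.236132

rpm = 570.24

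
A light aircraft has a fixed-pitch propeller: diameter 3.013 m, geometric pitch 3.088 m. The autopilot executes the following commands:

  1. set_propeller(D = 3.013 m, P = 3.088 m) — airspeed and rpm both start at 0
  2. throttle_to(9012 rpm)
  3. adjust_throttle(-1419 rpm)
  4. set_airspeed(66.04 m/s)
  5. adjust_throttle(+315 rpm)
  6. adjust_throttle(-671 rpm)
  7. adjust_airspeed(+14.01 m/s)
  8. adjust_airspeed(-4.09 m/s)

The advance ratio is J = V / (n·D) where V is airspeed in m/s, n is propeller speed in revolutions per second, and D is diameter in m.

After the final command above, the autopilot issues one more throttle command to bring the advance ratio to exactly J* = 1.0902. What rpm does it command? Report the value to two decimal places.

rpm = 1387.49

set_propeller: D = 3.013 m, P = 3.088 m (p = P/D = 1.024892); state ← (V=0, rpm=0)
throttle_to(9012): rpm ← 9012
adjust_throttle(-1419): rpm ← 9012 -1419 = 7593
set_airspeed(66.04): V ← 66.04 m/s
adjust_throttle(+315): rpm ← 7593 +315 = 7908
adjust_throttle(-671): rpm ← 7908 -671 = 7237
adjust_airspeed(+14.01): V ← 66.04 +14.01 = 80.05 m/s
adjust_airspeed(-4.09): V ← 80.05 -4.09 = 75.96 m/s
final state: V = 75.96 m/s, rpm = 7237 → n = rpm/60 = 120.616667 rev/s
target J* = 1.0902; solve J* = V/(n·D) for n: n = V/(J*·D) = 75.96/(1.0902 × 3.013) = 23.124888 rev/s
rpm = 60·n = 1387.493308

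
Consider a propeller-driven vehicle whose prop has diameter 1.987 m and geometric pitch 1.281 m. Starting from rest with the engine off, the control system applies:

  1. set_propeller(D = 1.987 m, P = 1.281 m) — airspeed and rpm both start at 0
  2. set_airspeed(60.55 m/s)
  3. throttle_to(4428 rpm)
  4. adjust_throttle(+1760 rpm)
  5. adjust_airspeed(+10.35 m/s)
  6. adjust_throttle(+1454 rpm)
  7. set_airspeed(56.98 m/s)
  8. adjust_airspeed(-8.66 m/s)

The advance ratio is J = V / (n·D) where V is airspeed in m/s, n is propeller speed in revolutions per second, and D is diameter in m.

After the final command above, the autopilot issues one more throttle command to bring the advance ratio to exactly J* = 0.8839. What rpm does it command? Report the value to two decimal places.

rpm = 1650.73

set_propeller: D = 1.987 m, P = 1.281 m (p = P/D = 0.644690); state ← (V=0, rpm=0)
set_airspeed(60.55): V ← 60.55 m/s
throttle_to(4428): rpm ← 4428
adjust_throttle(+1760): rpm ← 4428 +1760 = 6188
adjust_airspeed(+10.35): V ← 60.55 +10.35 = 70.9 m/s
adjust_throttle(+1454): rpm ← 6188 +1454 = 7642
set_airspeed(56.98): V ← 56.98 m/s
adjust_airspeed(-8.66): V ← 56.98 -8.66 = 48.32 m/s
final state: V = 48.32 m/s, rpm = 7642 → n = rpm/60 = 127.366667 rev/s
target J* = 0.8839; solve J* = V/(n·D) for n: n = V/(J*·D) = 48.32/(0.8839 × 1.987) = 27.512238 rev/s
rpm = 60·n = 1650.734298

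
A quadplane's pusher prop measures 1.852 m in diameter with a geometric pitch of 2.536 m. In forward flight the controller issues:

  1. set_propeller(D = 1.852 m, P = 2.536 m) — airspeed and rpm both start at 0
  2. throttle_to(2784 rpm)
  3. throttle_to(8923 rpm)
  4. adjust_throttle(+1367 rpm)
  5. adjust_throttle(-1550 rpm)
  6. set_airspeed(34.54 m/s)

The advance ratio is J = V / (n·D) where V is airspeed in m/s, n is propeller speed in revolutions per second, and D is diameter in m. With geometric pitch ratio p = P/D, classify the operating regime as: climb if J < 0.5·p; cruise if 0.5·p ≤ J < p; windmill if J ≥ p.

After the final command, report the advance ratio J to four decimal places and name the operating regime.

J = 0.1280, regime = climb

set_propeller: D = 1.852 m, P = 2.536 m (p = P/D = 1.369330); state ← (V=0, rpm=0)
throttle_to(2784): rpm ← 2784
throttle_to(8923): rpm ← 8923
adjust_throttle(+1367): rpm ← 8923 +1367 = 10290
adjust_throttle(-1550): rpm ← 10290 -1550 = 8740
set_airspeed(34.54): V ← 34.54 m/s
final state: V = 34.54 m/s, rpm = 8740 → n = rpm/60 = 145.666667 rev/s
J = V / (n·D) = 34.54 / (145.666667 × 1.852) = 0.128033
regime bands: climb J<0.6847 | cruise [0.6847, 1.3693) | windmill J≥1.3693
J = 0.1280 → climb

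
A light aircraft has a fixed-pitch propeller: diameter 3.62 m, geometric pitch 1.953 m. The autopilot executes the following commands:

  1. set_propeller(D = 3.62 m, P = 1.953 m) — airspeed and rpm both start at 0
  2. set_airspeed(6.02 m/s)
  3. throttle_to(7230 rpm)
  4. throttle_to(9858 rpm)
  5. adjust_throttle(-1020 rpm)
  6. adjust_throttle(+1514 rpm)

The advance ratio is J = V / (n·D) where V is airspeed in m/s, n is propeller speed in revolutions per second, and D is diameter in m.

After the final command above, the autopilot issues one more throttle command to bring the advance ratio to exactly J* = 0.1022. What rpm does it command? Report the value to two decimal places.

rpm = 976.31

set_propeller: D = 3.62 m, P = 1.953 m (p = P/D = 0.539503); state ← (V=0, rpm=0)
set_airspeed(6.02): V ← 6.02 m/s
throttle_to(7230): rpm ← 7230
throttle_to(9858): rpm ← 9858
adjust_throttle(-1020): rpm ← 9858 -1020 = 8838
adjust_throttle(+1514): rpm ← 8838 +1514 = 10352
final state: V = 6.02 m/s, rpm = 10352 → n = rpm/60 = 172.533333 rev/s
target J* = 0.1022; solve J* = V/(n·D) for n: n = V/(J*·D) = 6.02/(0.1022 × 3.62) = 16.271853 rev/s
rpm = 60·n = 976.311209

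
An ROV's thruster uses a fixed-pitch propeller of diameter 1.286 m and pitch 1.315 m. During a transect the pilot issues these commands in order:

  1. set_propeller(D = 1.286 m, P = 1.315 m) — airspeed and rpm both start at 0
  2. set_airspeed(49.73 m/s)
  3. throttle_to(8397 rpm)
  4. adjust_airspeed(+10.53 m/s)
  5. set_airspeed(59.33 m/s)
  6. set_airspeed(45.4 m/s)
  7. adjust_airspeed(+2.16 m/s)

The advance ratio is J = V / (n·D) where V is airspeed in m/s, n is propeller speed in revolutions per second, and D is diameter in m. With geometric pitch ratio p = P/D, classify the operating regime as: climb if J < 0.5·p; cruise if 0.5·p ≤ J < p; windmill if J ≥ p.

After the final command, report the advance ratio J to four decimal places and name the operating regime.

J = 0.2643, regime = climb

set_propeller: D = 1.286 m, P = 1.315 m (p = P/D = 1.022551); state ← (V=0, rpm=0)
set_airspeed(49.73): V ← 49.73 m/s
throttle_to(8397): rpm ← 8397
adjust_airspeed(+10.53): V ← 49.73 +10.53 = 60.26 m/s
set_airspeed(59.33): V ← 59.33 m/s
set_airspeed(45.4): V ← 45.4 m/s
adjust_airspeed(+2.16): V ← 45.4 +2.16 = 47.56 m/s
final state: V = 47.56 m/s, rpm = 8397 → n = rpm/60 = 139.950000 rev/s
J = V / (n·D) = 47.56 / (139.950000 × 1.286) = 0.264258
regime bands: climb J<0.5113 | cruise [0.5113, 1.0226) | windmill J≥1.0226
J = 0.2643 → climb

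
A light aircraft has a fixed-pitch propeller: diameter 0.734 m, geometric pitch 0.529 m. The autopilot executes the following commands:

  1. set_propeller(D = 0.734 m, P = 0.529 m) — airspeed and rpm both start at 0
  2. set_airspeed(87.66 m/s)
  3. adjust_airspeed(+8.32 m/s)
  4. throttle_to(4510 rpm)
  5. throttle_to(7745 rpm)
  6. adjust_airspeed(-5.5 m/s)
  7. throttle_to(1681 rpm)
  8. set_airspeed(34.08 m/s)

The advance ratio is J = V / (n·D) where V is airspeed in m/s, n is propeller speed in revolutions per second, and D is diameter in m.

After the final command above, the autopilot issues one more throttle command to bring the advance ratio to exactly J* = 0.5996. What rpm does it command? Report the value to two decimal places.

set_propeller: D = 0.734 m, P = 0.529 m (p = P/D = 0.720708); state ← (V=0, rpm=0)
set_airspeed(87.66): V ← 87.66 m/s
adjust_airspeed(+8.32): V ← 87.66 +8.32 = 95.98 m/s
throttle_to(4510): rpm ← 4510
throttle_to(7745): rpm ← 7745
adjust_airspeed(-5.5): V ← 95.98 -5.5 = 90.48 m/s
throttle_to(1681): rpm ← 1681
set_airspeed(34.08): V ← 34.08 m/s
final state: V = 34.08 m/s, rpm = 1681 → n = rpm/60 = 28.016667 rev/s
target J* = 0.5996; solve J* = V/(n·D) for n: n = V/(J*·D) = 34.08/(0.5996 × 0.734) = 77.435820 rev/s
rpm = 60·n = 4646.149204

rpm = 4646.15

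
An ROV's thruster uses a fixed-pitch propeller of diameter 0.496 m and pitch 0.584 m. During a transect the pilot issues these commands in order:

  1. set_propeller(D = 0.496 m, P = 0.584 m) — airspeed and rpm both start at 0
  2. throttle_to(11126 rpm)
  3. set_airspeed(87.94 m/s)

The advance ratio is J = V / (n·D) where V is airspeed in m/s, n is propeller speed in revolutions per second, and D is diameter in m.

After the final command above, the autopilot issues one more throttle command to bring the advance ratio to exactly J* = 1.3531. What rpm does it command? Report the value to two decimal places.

set_propeller: D = 0.496 m, P = 0.584 m (p = P/D = 1.177419); state ← (V=0, rpm=0)
throttle_to(11126): rpm ← 11126
set_airspeed(87.94): V ← 87.94 m/s
final state: V = 87.94 m/s, rpm = 11126 → n = rpm/60 = 185.433333 rev/s
target J* = 1.3531; solve J* = V/(n·D) for n: n = V/(J*·D) = 87.94/(1.3531 × 0.496) = 131.031252 rev/s
rpm = 60·n = 7861.875121

rpm = 7861.88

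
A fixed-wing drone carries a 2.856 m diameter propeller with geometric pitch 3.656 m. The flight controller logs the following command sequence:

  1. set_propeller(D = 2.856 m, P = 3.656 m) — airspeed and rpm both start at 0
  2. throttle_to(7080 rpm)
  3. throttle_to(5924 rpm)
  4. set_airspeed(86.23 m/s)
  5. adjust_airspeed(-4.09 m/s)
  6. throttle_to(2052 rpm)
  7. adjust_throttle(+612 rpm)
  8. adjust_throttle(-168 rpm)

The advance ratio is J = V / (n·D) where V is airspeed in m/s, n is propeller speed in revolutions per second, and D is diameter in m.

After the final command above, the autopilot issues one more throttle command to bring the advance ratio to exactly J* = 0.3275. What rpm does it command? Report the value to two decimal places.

set_propeller: D = 2.856 m, P = 3.656 m (p = P/D = 1.280112); state ← (V=0, rpm=0)
throttle_to(7080): rpm ← 7080
throttle_to(5924): rpm ← 5924
set_airspeed(86.23): V ← 86.23 m/s
adjust_airspeed(-4.09): V ← 86.23 -4.09 = 82.14 m/s
throttle_to(2052): rpm ← 2052
adjust_throttle(+612): rpm ← 2052 +612 = 2664
adjust_throttle(-168): rpm ← 2664 -168 = 2496
final state: V = 82.14 m/s, rpm = 2496 → n = rpm/60 = 41.600000 rev/s
target J* = 0.3275; solve J* = V/(n·D) for n: n = V/(J*·D) = 82.14/(0.3275 × 2.856) = 87.818333 rev/s
rpm = 60·n = 5269.100006

rpm = 5269.10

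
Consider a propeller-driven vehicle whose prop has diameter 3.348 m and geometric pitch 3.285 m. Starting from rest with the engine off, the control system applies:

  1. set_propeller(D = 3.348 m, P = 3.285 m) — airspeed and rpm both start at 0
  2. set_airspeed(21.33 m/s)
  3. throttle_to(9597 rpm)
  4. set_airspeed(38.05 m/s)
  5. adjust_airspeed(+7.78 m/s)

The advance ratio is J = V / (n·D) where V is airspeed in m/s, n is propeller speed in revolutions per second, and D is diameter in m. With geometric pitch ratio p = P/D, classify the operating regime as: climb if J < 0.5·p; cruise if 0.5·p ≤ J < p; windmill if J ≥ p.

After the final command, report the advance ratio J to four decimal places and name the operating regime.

J = 0.0856, regime = climb

set_propeller: D = 3.348 m, P = 3.285 m (p = P/D = 0.981183); state ← (V=0, rpm=0)
set_airspeed(21.33): V ← 21.33 m/s
throttle_to(9597): rpm ← 9597
set_airspeed(38.05): V ← 38.05 m/s
adjust_airspeed(+7.78): V ← 38.05 +7.78 = 45.83 m/s
final state: V = 45.83 m/s, rpm = 9597 → n = rpm/60 = 159.950000 rev/s
J = V / (n·D) = 45.83 / (159.950000 × 3.348) = 0.085582
regime bands: climb J<0.4906 | cruise [0.4906, 0.9812) | windmill J≥0.9812
J = 0.0856 → climb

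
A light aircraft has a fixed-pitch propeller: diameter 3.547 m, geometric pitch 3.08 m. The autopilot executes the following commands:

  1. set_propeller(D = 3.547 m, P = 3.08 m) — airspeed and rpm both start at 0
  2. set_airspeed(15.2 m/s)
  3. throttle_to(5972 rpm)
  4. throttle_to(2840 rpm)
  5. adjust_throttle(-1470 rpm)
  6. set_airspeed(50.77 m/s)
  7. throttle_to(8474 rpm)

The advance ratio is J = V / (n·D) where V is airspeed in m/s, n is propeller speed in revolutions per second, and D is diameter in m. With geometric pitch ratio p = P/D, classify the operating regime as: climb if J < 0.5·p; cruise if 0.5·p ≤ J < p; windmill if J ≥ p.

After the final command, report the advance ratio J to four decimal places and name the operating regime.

set_propeller: D = 3.547 m, P = 3.08 m (p = P/D = 0.868339); state ← (V=0, rpm=0)
set_airspeed(15.2): V ← 15.2 m/s
throttle_to(5972): rpm ← 5972
throttle_to(2840): rpm ← 2840
adjust_throttle(-1470): rpm ← 2840 -1470 = 1370
set_airspeed(50.77): V ← 50.77 m/s
throttle_to(8474): rpm ← 8474
final state: V = 50.77 m/s, rpm = 8474 → n = rpm/60 = 141.233333 rev/s
J = V / (n·D) = 50.77 / (141.233333 × 3.547) = 0.101347
regime bands: climb J<0.4342 | cruise [0.4342, 0.8683) | windmill J≥0.8683
J = 0.1013 → climb

J = 0.1013, regime = climb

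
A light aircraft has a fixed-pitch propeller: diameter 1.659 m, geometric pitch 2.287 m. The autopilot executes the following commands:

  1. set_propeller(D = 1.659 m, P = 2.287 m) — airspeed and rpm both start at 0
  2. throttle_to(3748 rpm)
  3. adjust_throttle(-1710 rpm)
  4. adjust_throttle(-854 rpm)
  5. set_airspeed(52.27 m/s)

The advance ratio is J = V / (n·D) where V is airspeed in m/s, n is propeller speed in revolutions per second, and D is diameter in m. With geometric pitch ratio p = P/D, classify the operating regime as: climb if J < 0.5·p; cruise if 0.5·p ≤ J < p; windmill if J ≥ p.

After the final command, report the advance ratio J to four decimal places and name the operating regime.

J = 1.5966, regime = windmill

set_propeller: D = 1.659 m, P = 2.287 m (p = P/D = 1.378541); state ← (V=0, rpm=0)
throttle_to(3748): rpm ← 3748
adjust_throttle(-1710): rpm ← 3748 -1710 = 2038
adjust_throttle(-854): rpm ← 2038 -854 = 1184
set_airspeed(52.27): V ← 52.27 m/s
final state: V = 52.27 m/s, rpm = 1184 → n = rpm/60 = 19.733333 rev/s
J = V / (n·D) = 52.27 / (19.733333 × 1.659) = 1.596635
regime bands: climb J<0.6893 | cruise [0.6893, 1.3785) | windmill J≥1.3785
J = 1.5966 → windmill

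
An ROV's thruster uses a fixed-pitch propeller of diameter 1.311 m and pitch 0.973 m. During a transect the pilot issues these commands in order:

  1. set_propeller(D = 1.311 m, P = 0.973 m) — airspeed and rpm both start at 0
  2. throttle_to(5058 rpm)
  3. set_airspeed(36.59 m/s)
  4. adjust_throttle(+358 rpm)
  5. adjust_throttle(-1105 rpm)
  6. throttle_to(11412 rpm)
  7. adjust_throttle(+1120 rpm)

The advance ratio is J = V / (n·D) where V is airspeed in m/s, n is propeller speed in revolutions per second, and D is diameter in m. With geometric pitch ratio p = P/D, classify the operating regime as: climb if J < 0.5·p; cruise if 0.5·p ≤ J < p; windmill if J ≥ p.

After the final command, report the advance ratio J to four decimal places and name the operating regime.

J = 0.1336, regime = climb

set_propeller: D = 1.311 m, P = 0.973 m (p = P/D = 0.742182); state ← (V=0, rpm=0)
throttle_to(5058): rpm ← 5058
set_airspeed(36.59): V ← 36.59 m/s
adjust_throttle(+358): rpm ← 5058 +358 = 5416
adjust_throttle(-1105): rpm ← 5416 -1105 = 4311
throttle_to(11412): rpm ← 11412
adjust_throttle(+1120): rpm ← 11412 +1120 = 12532
final state: V = 36.59 m/s, rpm = 12532 → n = rpm/60 = 208.866667 rev/s
J = V / (n·D) = 36.59 / (208.866667 × 1.311) = 0.133626
regime bands: climb J<0.3711 | cruise [0.3711, 0.7422) | windmill J≥0.7422
J = 0.1336 → climb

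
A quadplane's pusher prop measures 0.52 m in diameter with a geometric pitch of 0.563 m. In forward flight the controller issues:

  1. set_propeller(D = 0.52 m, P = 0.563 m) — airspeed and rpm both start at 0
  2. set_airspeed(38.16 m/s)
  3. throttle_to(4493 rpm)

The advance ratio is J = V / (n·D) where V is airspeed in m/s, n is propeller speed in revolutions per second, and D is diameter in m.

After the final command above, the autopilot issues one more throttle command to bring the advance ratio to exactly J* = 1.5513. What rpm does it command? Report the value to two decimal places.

rpm = 2838.31

set_propeller: D = 0.52 m, P = 0.563 m (p = P/D = 1.082692); state ← (V=0, rpm=0)
set_airspeed(38.16): V ← 38.16 m/s
throttle_to(4493): rpm ← 4493
final state: V = 38.16 m/s, rpm = 4493 → n = rpm/60 = 74.883333 rev/s
target J* = 1.5513; solve J* = V/(n·D) for n: n = V/(J*·D) = 38.16/(1.5513 × 0.52) = 47.305238 rev/s
rpm = 60·n = 2838.314267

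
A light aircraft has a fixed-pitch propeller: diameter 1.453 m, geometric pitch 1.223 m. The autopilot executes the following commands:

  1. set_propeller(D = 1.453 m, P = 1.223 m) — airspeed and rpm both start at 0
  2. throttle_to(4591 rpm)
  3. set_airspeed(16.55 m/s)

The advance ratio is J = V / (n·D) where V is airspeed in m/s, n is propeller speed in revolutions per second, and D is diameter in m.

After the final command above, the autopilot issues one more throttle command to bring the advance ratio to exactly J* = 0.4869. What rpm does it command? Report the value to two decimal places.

set_propeller: D = 1.453 m, P = 1.223 m (p = P/D = 0.841707); state ← (V=0, rpm=0)
throttle_to(4591): rpm ← 4591
set_airspeed(16.55): V ← 16.55 m/s
final state: V = 16.55 m/s, rpm = 4591 → n = rpm/60 = 76.516667 rev/s
target J* = 0.4869; solve J* = V/(n·D) for n: n = V/(J*·D) = 16.55/(0.4869 × 1.453) = 23.393360 rev/s
rpm = 60·n = 1403.601616

rpm = 1403.60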